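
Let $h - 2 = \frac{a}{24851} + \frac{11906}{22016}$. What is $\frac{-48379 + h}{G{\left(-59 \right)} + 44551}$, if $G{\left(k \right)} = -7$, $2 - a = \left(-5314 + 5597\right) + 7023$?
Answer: $- \frac{13233935296045}{12185448087552} \approx -1.086$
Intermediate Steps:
$a = -7304$ ($a = 2 - \left(\left(-5314 + 5597\right) + 7023\right) = 2 - \left(283 + 7023\right) = 2 - 7306 = -7304$)
$h = \frac{614655187}{273559808}$ ($h = 2 + \left(- \frac{7304}{24851} + \frac{11906}{22016}\right) = 2 + \left(\left(-7304\right) \frac{1}{24851} + 11906 \cdot \frac{1}{22016}\right) = 2 + \left(- \frac{7304}{24851} + \frac{5953}{11008}\right) = 2 + \frac{67535571}{273559808} = \frac{614655187}{273559808} \approx 2.2469$)
$\frac{-48379 + h}{G{\left(-59 \right)} + 44551} = \frac{-48379 + \frac{614655187}{273559808}}{-7 + 44551} = - \frac{13233935296045}{273559808 \cdot 44544} = \left(- \frac{13233935296045}{273559808}\right) \frac{1}{44544} = - \frac{13233935296045}{12185448087552}$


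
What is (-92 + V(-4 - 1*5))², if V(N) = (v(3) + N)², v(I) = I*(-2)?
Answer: 17689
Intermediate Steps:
v(I) = -2*I
V(N) = (-6 + N)² (V(N) = (-2*3 + N)² = (-6 + N)²)
(-92 + V(-4 - 1*5))² = (-92 + (-6 + (-4 - 1*5))²)² = (-92 + (-6 + (-4 - 5))²)² = (-92 + (-6 - 9)²)² = (-92 + (-15)²)² = (-92 + 225)² = 133² = 17689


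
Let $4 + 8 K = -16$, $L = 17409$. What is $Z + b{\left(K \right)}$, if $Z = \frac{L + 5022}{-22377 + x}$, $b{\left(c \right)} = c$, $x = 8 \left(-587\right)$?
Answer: $- \frac{180227}{54146} \approx -3.3285$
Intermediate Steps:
$K = - \frac{5}{2}$ ($K = - \frac{1}{2} + \frac{1}{8} \left(-16\right) = - \frac{1}{2} - 2 = - \frac{5}{2} \approx -2.5$)
$x = -4696$
$Z = - \frac{22431}{27073}$ ($Z = \frac{17409 + 5022}{-22377 - 4696} = \frac{22431}{-27073} = 22431 \left(- \frac{1}{27073}\right) = - \frac{22431}{27073} \approx -0.82854$)
$Z + b{\left(K \right)} = - \frac{22431}{27073} - \frac{5}{2} = - \frac{180227}{54146}$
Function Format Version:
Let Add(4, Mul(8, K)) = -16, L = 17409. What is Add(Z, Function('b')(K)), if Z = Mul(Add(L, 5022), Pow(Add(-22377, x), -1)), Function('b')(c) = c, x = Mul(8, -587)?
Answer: Rational(-180227, 54146) ≈ -3.3285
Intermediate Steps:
K = Rational(-5, 2) (K = Add(Rational(-1, 2), Mul(Rational(1, 8), -16)) = Add(Rational(-1, 2), -2) = Rational(-5, 2) ≈ -2.5000)
x = -4696
Z = Rational(-22431, 27073) (Z = Mul(Add(17409, 5022), Pow(Add(-22377, -4696), -1)) = Mul(22431, Pow(-27073, -1)) = Mul(22431, Rational(-1, 27073)) = Rational(-22431, 27073) ≈ -0.82854)
Add(Z, Function('b')(K)) = Add(Rational(-22431, 27073), Rational(-5, 2)) = Rational(-180227, 54146)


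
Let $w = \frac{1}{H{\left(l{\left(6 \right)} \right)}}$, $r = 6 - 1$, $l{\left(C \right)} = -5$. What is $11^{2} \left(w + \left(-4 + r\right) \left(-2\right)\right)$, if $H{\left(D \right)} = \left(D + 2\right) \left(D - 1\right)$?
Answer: $- \frac{4235}{18} \approx -235.28$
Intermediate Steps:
$H{\left(D \right)} = \left(-1 + D\right) \left(2 + D\right)$ ($H{\left(D \right)} = \left(2 + D\right) \left(-1 + D\right) = \left(-1 + D\right) \left(2 + D\right)$)
$r = 5$ ($r = 6 - 1 = 5$)
$w = \frac{1}{18}$ ($w = \frac{1}{-2 - 5 + \left(-5\right)^{2}} = \frac{1}{-2 - 5 + 25} = \frac{1}{18} \approx 0.055556$)
$11^{2} \left(w + \left(-4 + r\right) \left(-2\right)\right) = 11^{2} \left(\frac{1}{18} + \left(-4 + 5\right) \left(-2\right)\right) = 121 \left(\frac{1}{18} + 1 \left(-2\right)\right) = 121 \left(\frac{1}{18} - 2\right) = 121 \left(- \frac{35}{18}\right) = - \frac{4235}{18}$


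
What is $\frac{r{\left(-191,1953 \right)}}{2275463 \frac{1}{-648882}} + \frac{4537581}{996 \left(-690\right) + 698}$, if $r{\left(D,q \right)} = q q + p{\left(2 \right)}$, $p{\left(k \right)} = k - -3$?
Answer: $- \frac{1699184480245144419}{1562200918946} \approx -1.0877 \cdot 10^{6}$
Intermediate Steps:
$p{\left(k \right)} = 3 + k$ ($p{\left(k \right)} = k + 3 = 3 + k$)
$r{\left(D,q \right)} = 5 + q^{2}$ ($r{\left(D,q \right)} = q q + \left(3 + 2\right) = q^{2} + 5 = 5 + q^{2}$)
$\frac{r{\left(-191,1953 \right)}}{2275463 \frac{1}{-648882}} + \frac{4537581}{996 \left(-690\right) + 698} = \frac{5 + 1953^{2}}{2275463 \frac{1}{-648882}} + \frac{4537581}{996 \left(-690\right) + 698} = \frac{5 + 3814209}{2275463 \left(- \frac{1}{648882}\right)} + \frac{4537581}{-687240 + 698} = \frac{3814214}{- \frac{2275463}{648882}} + \frac{4537581}{-686542} = 3814214 \left(- \frac{648882}{2275463}\right) + 4537581 \left(- \frac{1}{686542}\right) = - \frac{2474974808748}{2275463} - \frac{4537581}{686542} = - \frac{1699184480245144419}{1562200918946}$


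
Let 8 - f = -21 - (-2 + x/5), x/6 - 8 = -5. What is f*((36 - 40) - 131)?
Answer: -4131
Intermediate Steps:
x = 18 (x = 48 + 6*(-5) = 48 - 30 = 18)
f = 153/5 (f = 8 - (-21 - (-2 + 18/5)) = 8 - (-21 - 1*8/5) = 8 - (-21 - 8/5) = 8 - 1*(-113/5) = 8 + 113/5 = 153/5 ≈ 30.600)
f*((36 - 40) - 131) = 153*((36 - 40) - 131)/5 = 153*(-4 - 131)/5 = (153/5)*(-135) = -4131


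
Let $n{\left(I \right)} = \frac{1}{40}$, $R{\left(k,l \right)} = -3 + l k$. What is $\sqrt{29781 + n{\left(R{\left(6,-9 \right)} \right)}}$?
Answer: $\frac{\sqrt{11912410}}{20} \approx 172.57$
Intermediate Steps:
$R{\left(k,l \right)} = -3 + k l$
$n{\left(I \right)} = \frac{1}{40}$
$\sqrt{29781 + n{\left(R{\left(6,-9 \right)} \right)}} = \sqrt{29781 + \frac{1}{40}} = \sqrt{\frac{1191241}{40}} = \frac{\sqrt{11912410}}{20}$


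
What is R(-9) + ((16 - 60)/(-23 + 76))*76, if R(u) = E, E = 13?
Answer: -2655/53 ≈ -50.094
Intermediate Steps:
R(u) = 13
R(-9) + ((16 - 60)/(-23 + 76))*76 = 13 + ((16 - 60)/(-23 + 76))*76 = 13 - 44/53*76 = 13 - 3344/53 = -2655/53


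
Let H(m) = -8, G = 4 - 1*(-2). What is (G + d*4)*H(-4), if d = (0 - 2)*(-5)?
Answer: -368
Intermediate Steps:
d = 10 (d = -2*(-5) = 10)
G = 6 (G = 4 + 2 = 6)
(G + d*4)*H(-4) = (6 + 10*4)*(-8) = (6 + 40)*(-8) = 46*(-8) = -368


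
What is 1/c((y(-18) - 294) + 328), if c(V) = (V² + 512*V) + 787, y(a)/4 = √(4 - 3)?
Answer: 1/21687 ≈ 4.6111e-5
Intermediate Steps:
y(a) = 4 (y(a) = 4*√(4 - 3) = 4*√1 = 4*1 = 4)
c(V) = 787 + V² + 512*V
1/c((y(-18) - 294) + 328) = 1/(787 + ((4 - 294) + 328)² + 512*((4 - 294) + 328)) = 1/(787 + (-290 + 328)² + 512*(-290 + 328)) = 1/(787 + 38² + 512*38) = 1/(787 + 1444 + 19456) = 1/21687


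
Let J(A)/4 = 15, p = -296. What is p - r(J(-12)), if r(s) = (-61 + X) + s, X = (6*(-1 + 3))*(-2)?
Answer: -271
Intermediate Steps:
J(A) = 60 (J(A) = 4*15 = 60)
X = -24 (X = (6*2)*(-2) = 12*(-2) = -24)
r(s) = -85 + s (r(s) = (-61 - 24) + s = -85 + s)
p - r(J(-12)) = -296 - (-85 + 60) = -296 - 1*(-25) = -296 + 25 = -271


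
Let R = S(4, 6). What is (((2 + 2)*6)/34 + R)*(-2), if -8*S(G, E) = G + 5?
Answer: 57/68 ≈ 0.83823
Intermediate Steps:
S(G, E) = -5/8 - G/8 (S(G, E) = -(G + 5)/8 = -(5 + G)/8 = -5/8 - G/8)
R = -9/8 (R = -5/8 - 1/8*4 = -5/8 - 1/2 = -9/8 ≈ -1.1250)
(((2 + 2)*6)/34 + R)*(-2) = (((2 + 2)*6)/34 - 9/8)*(-2) = ((4*6)*(1/34) - 9/8)*(-2) = (24*(1/34) - 9/8)*(-2) = (12/17 - 9/8)*(-2) = -57/136*(-2) = 57/68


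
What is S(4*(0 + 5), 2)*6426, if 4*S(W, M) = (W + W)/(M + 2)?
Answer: 16065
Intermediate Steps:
S(W, M) = W/(2*(2 + M)) (S(W, M) = ((W + W)/(M + 2))/4 = ((2*W)/(2 + M))/4 = (2*W/(2 + M))/4 = W/(2*(2 + M)))
S(4*(0 + 5), 2)*6426 = ((4*(0 + 5))/(2*(2 + 2)))*6426 = ((½)*(4*5)/4)*6426 = ((½)*20*(¼))*6426 = (5/2)*6426 = 16065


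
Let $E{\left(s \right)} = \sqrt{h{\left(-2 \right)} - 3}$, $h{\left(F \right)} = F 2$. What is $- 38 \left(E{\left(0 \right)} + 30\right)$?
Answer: $-1140 - 38 i \sqrt{7} \approx -1140.0 - 100.54 i$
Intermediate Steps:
$h{\left(F \right)} = 2 F$
$E{\left(s \right)} = i \sqrt{7}$ ($E{\left(s \right)} = \sqrt{2 \left(-2\right) - 3} = \sqrt{-4 - 3} = \sqrt{-7} = i \sqrt{7}$)
$- 38 \left(E{\left(0 \right)} + 30\right) = - 38 \left(i \sqrt{7} + 30\right) = - 38 \left(30 + i \sqrt{7}\right) = -1140 - 38 i \sqrt{7}$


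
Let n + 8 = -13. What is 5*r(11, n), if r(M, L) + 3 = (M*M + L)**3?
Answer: 4999985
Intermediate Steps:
n = -21 (n = -8 - 13 = -21)
r(M, L) = -3 + (L + M**2)**3 (r(M, L) = -3 + (M*M + L)**3 = -3 + (M**2 + L)**3 = -3 + (L + M**2)**3)
5*r(11, n) = 5*(-3 + (-21 + 11**2)**3) = 5*(-3 + (-21 + 121)**3) = 5*(-3 + 100**3) = 5*(-3 + 1000000) = 5*999997 = 4999985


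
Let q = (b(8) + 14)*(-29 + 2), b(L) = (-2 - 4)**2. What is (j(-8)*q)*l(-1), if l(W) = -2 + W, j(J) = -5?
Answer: -20250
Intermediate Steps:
b(L) = 36 (b(L) = (-6)**2 = 36)
q = -1350 (q = (36 + 14)*(-29 + 2) = 50*(-27) = -1350)
(j(-8)*q)*l(-1) = (-5*(-1350))*(-2 - 1) = 6750*(-3) = -20250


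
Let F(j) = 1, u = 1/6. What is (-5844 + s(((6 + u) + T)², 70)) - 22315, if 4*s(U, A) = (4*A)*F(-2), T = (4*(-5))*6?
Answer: -28089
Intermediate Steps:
u = ⅙ (u = 1*(⅙) = ⅙ ≈ 0.16667)
T = -120 (T = -20*6 = -120)
s(U, A) = A (s(U, A) = ((4*A)*1)/4 = (4*A)/4 = A)
(-5844 + s(((6 + u) + T)², 70)) - 22315 = (-5844 + 70) - 22315 = -5774 - 22315 = -28089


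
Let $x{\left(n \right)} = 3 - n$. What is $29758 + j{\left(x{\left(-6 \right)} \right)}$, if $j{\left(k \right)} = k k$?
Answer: $29839$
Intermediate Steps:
$j{\left(k \right)} = k^{2}$
$29758 + j{\left(x{\left(-6 \right)} \right)} = 29758 + \left(3 - -6\right)^{2} = 29758 + \left(3 + 6\right)^{2} = 29758 + 9^{2} = 29758 + 81 = 29839$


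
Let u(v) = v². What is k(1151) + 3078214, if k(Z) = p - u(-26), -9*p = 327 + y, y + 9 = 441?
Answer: 9232361/3 ≈ 3.0775e+6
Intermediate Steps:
y = 432 (y = -9 + 441 = 432)
p = -253/3 (p = -(327 + 432)/9 = -⅑*759 = -253/3 ≈ -84.333)
k(Z) = -2281/3 (k(Z) = -253/3 - 1*(-26)² = -253/3 - 1*676 = -253/3 - 676 = -2281/3)
k(1151) + 3078214 = -2281/3 + 3078214 = 9232361/3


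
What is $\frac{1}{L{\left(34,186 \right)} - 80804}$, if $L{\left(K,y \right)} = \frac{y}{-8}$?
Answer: $- \frac{4}{323309} \approx -1.2372 \cdot 10^{-5}$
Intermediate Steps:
$L{\left(K,y \right)} = - \frac{y}{8}$ ($L{\left(K,y \right)} = y \left(- \frac{1}{8}\right) = - \frac{y}{8}$)
$\frac{1}{L{\left(34,186 \right)} - 80804} = \frac{1}{\left(- \frac{1}{8}\right) 186 - 80804} = \frac{1}{- \frac{93}{4} - 80804} = \frac{1}{- \frac{323309}{4}} = - \frac{4}{323309}$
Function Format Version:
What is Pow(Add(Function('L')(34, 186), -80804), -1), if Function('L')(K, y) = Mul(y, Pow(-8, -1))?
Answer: Rational(-4, 323309) ≈ -1.2372e-5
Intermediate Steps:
Function('L')(K, y) = Mul(Rational(-1, 8), y) (Function('L')(K, y) = Mul(y, Rational(-1, 8)) = Mul(Rational(-1, 8), y))
Pow(Add(Function('L')(34, 186), -80804), -1) = Pow(Add(Mul(Rational(-1, 8), 186), -80804), -1) = Pow(Add(Rational(-93, 4), -80804), -1) = Pow(Rational(-323309, 4), -1) = Rational(-4, 323309)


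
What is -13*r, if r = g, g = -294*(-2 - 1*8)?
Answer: -38220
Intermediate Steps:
g = 2940 (g = -294*(-2 - 8) = -294*(-10) = -1*(-2940) = 2940)
r = 2940
-13*r = -13*2940 = -38220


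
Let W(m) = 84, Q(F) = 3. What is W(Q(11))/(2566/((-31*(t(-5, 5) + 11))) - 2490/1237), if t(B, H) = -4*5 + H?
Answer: 6442296/1432691 ≈ 4.4966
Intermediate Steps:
t(B, H) = -20 + H
W(Q(11))/(2566/((-31*(t(-5, 5) + 11))) - 2490/1237) = 84/(2566/((-31*((-20 + 5) + 11))) - 2490/1237) = 84/(2566/((-31*(-15 + 11))) - 2490*1/1237) = 84/(2566/((-31*(-4))) - 2490/1237) = 84/(2566/124 - 2490/1237) = 84/(2566*(1/124) - 2490/1237) = 84/(1283/62 - 2490/1237) = 84/(1432691/76694) = 84*(76694/1432691) = 6442296/1432691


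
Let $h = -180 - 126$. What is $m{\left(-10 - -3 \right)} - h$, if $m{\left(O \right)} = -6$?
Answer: $300$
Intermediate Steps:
$h = -306$
$m{\left(-10 - -3 \right)} - h = -6 - -306 = -6 + 306 = 300$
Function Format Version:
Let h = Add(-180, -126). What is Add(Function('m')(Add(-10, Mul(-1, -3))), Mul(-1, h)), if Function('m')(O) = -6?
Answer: 300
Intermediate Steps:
h = -306
Add(Function('m')(Add(-10, Mul(-1, -3))), Mul(-1, h)) = Add(-6, Mul(-1, -306)) = Add(-6, 306) = 300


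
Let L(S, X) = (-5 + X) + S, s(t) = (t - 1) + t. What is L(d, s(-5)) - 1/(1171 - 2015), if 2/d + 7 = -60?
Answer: -906389/56548 ≈ -16.029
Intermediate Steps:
s(t) = -1 + 2*t (s(t) = (-1 + t) + t = -1 + 2*t)
d = -2/67 (d = 2/(-7 - 60) = 2/(-67) = 2*(-1/67) = -2/67 ≈ -0.029851)
L(S, X) = -5 + S + X
L(d, s(-5)) - 1/(1171 - 2015) = (-5 - 2/67 + (-1 + 2*(-5))) - 1/(1171 - 2015) = (-5 - 2/67 + (-1 - 10)) - 1/(-844) = (-5 - 2/67 - 11) - 1*(-1/844) = -1074/67 + 1/844 = -906389/56548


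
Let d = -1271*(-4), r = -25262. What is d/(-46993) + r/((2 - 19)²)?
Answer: -69918026/798881 ≈ -87.520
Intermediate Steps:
d = 5084
d/(-46993) + r/((2 - 19)²) = 5084/(-46993) - 25262/(2 - 19)² = 5084*(-1/46993) - 25262/((-17)²) = -5084/46993 - 25262/289 = -5084/46993 - 25262*1/289 = -5084/46993 - 1486/17 = -69918026/798881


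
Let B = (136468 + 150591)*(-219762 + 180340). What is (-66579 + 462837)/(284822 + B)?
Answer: -66043/1886025846 ≈ -3.5017e-5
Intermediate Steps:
B = -11316439898 (B = 287059*(-39422) = -11316439898)
(-66579 + 462837)/(284822 + B) = (-66579 + 462837)/(284822 - 11316439898) = 396258/(-11316155076) = 396258*(-1/11316155076) = -66043/1886025846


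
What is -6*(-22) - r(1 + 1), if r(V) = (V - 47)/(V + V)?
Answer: 573/4 ≈ 143.25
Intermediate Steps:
r(V) = (-47 + V)/(2*V) (r(V) = (-47 + V)/((2*V)) = (-47 + V)*(1/(2*V)) = (-47 + V)/(2*V))
-6*(-22) - r(1 + 1) = -6*(-22) - (-47 + (1 + 1))/(2*(1 + 1)) = 132 - (-47 + 2)/(2*2) = 132 - (-45)/(2*2) = 132 - 1*(-45/4) = 132 + 45/4 = 573/4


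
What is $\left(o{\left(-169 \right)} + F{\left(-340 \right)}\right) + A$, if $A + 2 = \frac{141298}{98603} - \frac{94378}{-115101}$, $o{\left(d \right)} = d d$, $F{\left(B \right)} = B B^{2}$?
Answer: $- \frac{445748890263851191}{11349303903} \approx -3.9275 \cdot 10^{7}$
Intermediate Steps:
$F{\left(B \right)} = B^{3}$
$o{\left(d \right)} = d^{2}$
$A = \frac{2870887226}{11349303903}$ ($A = -2 + \left(\frac{141298}{98603} - \frac{94378}{-115101}\right) = -2 + \left(141298 \cdot \frac{1}{98603} - - \frac{94378}{115101}\right) = -2 + \left(\frac{141298}{98603} + \frac{94378}{115101}\right) = -2 + \frac{25569495032}{11349303903} = \frac{2870887226}{11349303903} \approx 0.25296$)
$\left(o{\left(-169 \right)} + F{\left(-340 \right)}\right) + A = \left(\left(-169\right)^{2} + \left(-340\right)^{3}\right) + \frac{2870887226}{11349303903} = \left(28561 - 39304000\right) + \frac{2870887226}{11349303903} = -39275439 + \frac{2870887226}{11349303903} = - \frac{445748890263851191}{11349303903}$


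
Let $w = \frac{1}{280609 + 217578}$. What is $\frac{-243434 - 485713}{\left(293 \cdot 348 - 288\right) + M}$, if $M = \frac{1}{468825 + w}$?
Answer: $- \frac{170301410971684572}{23747702812080763} \approx -7.1713$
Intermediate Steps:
$w = \frac{1}{498187} \approx 2.0073 \cdot 10^{-6}$
$M = \frac{498187}{233562520276}$ ($M = \frac{1}{468825 + \frac{1}{498187}} = \frac{1}{\frac{233562520276}{498187}} = \frac{498187}{233562520276} \approx 2.133 \cdot 10^{-6}$)
$\frac{-243434 - 485713}{\left(293 \cdot 348 - 288\right) + M} = \frac{-243434 - 485713}{\left(293 \cdot 348 - 288\right) + \frac{498187}{233562520276}} = - \frac{729147}{\left(101964 - 288\right) + \frac{498187}{233562520276}} = - \frac{729147}{101676 + \frac{498187}{233562520276}} = - \frac{729147}{\frac{23747702812080763}{233562520276}} = \left(-729147\right) \frac{233562520276}{23747702812080763} = - \frac{170301410971684572}{23747702812080763}$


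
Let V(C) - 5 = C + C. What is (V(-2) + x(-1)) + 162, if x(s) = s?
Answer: 162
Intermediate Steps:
V(C) = 5 + 2*C (V(C) = 5 + (C + C) = 5 + 2*C)
(V(-2) + x(-1)) + 162 = ((5 + 2*(-2)) - 1) + 162 = ((5 - 4) - 1) + 162 = (1 - 1) + 162 = 0 + 162 = 162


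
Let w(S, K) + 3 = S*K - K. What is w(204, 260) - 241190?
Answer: -188413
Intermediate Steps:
w(S, K) = -3 - K + K*S (w(S, K) = -3 + (S*K - K) = -3 + (K*S - K) = -3 + (-K + K*S) = -3 - K + K*S)
w(204, 260) - 241190 = (-3 - 1*260 + 260*204) - 241190 = (-3 - 260 + 53040) - 241190 = 52777 - 241190 = -188413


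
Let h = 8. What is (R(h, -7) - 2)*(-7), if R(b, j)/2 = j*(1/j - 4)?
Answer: -392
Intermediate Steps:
R(b, j) = 2*j*(-4 + 1/j) (R(b, j) = 2*(j*(1/j - 4)) = 2*(j*(-4 + 1/j)) = 2*j*(-4 + 1/j))
(R(h, -7) - 2)*(-7) = ((2 - 8*(-7)) - 2)*(-7) = ((2 + 56) - 2)*(-7) = (58 - 2)*(-7) = 56*(-7) = -392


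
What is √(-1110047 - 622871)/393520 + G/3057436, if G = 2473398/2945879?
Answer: 72747/264906956066 + I*√1732918/393520 ≈ 2.7461e-7 + 0.0033452*I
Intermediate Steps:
G = 145494/173287 (G = 2473398*(1/2945879) = 145494/173287 ≈ 0.83961)
√(-1110047 - 622871)/393520 + G/3057436 = √(-1110047 - 622871)/393520 + (145494/173287)/3057436 = √(-1732918)*(1/393520) + (145494/173287)*(1/3057436) = (I*√1732918)*(1/393520) + 72747/264906956066 = I*√1732918/393520 + 72747/264906956066 = 72747/264906956066 + I*√1732918/393520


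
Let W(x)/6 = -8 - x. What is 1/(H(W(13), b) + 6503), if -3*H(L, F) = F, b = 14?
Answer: 3/19495 ≈ 0.00015389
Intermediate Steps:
W(x) = -48 - 6*x (W(x) = 6*(-8 - x) = -48 - 6*x)
H(L, F) = -F/3
1/(H(W(13), b) + 6503) = 1/(-⅓*14 + 6503) = 1/(-14/3 + 6503) = 1/(19495/3) = 3/19495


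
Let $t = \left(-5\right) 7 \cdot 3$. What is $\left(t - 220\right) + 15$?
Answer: $-310$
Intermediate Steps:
$t = -105$ ($t = \left(-35\right) 3 = -105$)
$\left(t - 220\right) + 15 = \left(-105 - 220\right) + 15 = -325 + 15 = -310$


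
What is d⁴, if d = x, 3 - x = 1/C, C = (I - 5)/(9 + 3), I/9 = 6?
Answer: 332150625/5764801 ≈ 57.617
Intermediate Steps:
I = 54 (I = 9*6 = 54)
C = 49/12 (C = (54 - 5)/(9 + 3) = 49/12 ≈ 4.0833)
x = 135/49 (x = 3 - 1/49/12 = 3 - 1*12/49 = 3 - 12/49 = 135/49 ≈ 2.7551)
d = 135/49 ≈ 2.7551
d⁴ = (135/49)⁴ = 332150625/5764801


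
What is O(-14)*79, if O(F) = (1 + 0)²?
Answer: 79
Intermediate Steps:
O(F) = 1 (O(F) = 1² = 1)
O(-14)*79 = 1*79 = 79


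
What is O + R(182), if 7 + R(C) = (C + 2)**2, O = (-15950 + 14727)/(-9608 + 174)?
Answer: 319332689/9434 ≈ 33849.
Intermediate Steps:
O = 1223/9434 (O = -1223/(-9434) = -1223*(-1/9434) = 1223/9434 ≈ 0.12964)
R(C) = -7 + (2 + C)**2 (R(C) = -7 + (C + 2)**2 = -7 + (2 + C)**2)
O + R(182) = 1223/9434 + (-7 + (2 + 182)**2) = 1223/9434 + (-7 + 184**2) = 1223/9434 + (-7 + 33856) = 1223/9434 + 33849 = 319332689/9434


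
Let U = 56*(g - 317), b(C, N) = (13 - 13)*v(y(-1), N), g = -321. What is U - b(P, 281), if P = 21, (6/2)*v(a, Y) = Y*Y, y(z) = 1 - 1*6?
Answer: -35728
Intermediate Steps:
y(z) = -5 (y(z) = 1 - 6 = -5)
v(a, Y) = Y²/3 (v(a, Y) = (Y*Y)/3 = Y²/3)
b(C, N) = 0 (b(C, N) = (13 - 13)*(N²/3) = 0*(N²/3) = 0)
U = -35728 (U = 56*(-321 - 317) = 56*(-638) = -35728)
U - b(P, 281) = -35728 - 1*0 = -35728 + 0 = -35728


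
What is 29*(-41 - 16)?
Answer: -1653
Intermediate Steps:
29*(-41 - 16) = 29*(-57) = -1653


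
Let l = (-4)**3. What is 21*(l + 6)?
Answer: -1218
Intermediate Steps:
l = -64
21*(l + 6) = 21*(-64 + 6) = 21*(-58) = -1218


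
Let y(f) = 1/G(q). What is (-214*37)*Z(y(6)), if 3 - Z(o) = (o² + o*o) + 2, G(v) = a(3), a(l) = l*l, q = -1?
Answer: -625522/81 ≈ -7722.5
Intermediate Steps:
a(l) = l²
G(v) = 9 (G(v) = 3² = 9)
y(f) = ⅑ (y(f) = 1/9 = ⅑)
Z(o) = 1 - 2*o² (Z(o) = 3 - ((o² + o*o) + 2) = 3 - ((o² + o²) + 2) = 3 - (2*o² + 2) = 3 - (2 + 2*o²) = 3 + (-2 - 2*o²) = 1 - 2*o²)
(-214*37)*Z(y(6)) = (-214*37)*(1 - 2*(⅑)²) = -7918*(1 - 2*1/81) = -7918*(1 - 2/81) = -7918*79/81 = -625522/81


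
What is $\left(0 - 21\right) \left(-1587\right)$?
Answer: $33327$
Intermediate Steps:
$\left(0 - 21\right) \left(-1587\right) = \left(-21\right) \left(-1587\right) = 33327$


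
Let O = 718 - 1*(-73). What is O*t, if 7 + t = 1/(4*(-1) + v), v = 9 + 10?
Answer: -82264/15 ≈ -5484.3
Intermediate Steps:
v = 19
O = 791 (O = 718 + 73 = 791)
t = -104/15 (t = -7 + 1/(4*(-1) + 19) = -7 + 1/(-4 + 19) = -7 + 1/15 = -104/15 ≈ -6.9333)
O*t = 791*(-104/15) = -82264/15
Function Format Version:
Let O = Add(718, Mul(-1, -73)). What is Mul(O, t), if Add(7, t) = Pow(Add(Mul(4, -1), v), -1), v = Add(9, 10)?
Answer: Rational(-82264, 15) ≈ -5484.3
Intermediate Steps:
v = 19
O = 791 (O = Add(718, 73) = 791)
t = Rational(-104, 15) (t = Add(-7, Pow(Add(Mul(4, -1), 19), -1)) = Add(-7, Pow(Add(-4, 19), -1)) = Add(-7, Pow(15, -1)) = Add(-7, Rational(1, 15)) = Rational(-104, 15) ≈ -6.9333)
Mul(O, t) = Mul(791, Rational(-104, 15)) = Rational(-82264, 15)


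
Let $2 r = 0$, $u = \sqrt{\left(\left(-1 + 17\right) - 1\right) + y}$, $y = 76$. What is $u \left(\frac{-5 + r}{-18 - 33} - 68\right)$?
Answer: $- \frac{3463 \sqrt{91}}{51} \approx -647.74$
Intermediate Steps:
$u = \sqrt{91}$ ($u = \sqrt{\left(\left(-1 + 17\right) - 1\right) + 76} = \sqrt{\left(16 - 1\right) + 76} = \sqrt{15 + 76} = \sqrt{91} \approx 9.5394$)
$r = 0$ ($r = \frac{1}{2} \cdot 0 = 0$)
$u \left(\frac{-5 + r}{-18 - 33} - 68\right) = \sqrt{91} \left(\frac{-5 + 0}{-18 - 33} - 68\right) = \sqrt{91} \left(- \frac{5}{-51} - 68\right) = \sqrt{91} \left(\left(-5\right) \left(- \frac{1}{51}\right) - 68\right) = \sqrt{91} \left(\frac{5}{51} - 68\right) = \sqrt{91} \left(- \frac{3463}{51}\right) = - \frac{3463 \sqrt{91}}{51}$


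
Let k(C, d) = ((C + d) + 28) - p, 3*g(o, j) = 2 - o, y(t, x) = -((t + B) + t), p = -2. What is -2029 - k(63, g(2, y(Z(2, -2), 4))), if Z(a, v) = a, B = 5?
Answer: -2122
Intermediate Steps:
y(t, x) = -5 - 2*t (y(t, x) = -((t + 5) + t) = -((5 + t) + t) = -(5 + 2*t) = -5 - 2*t)
g(o, j) = ⅔ - o/3 (g(o, j) = (2 - o)/3 = ⅔ - o/3)
k(C, d) = 30 + C + d (k(C, d) = ((C + d) + 28) - 1*(-2) = (28 + C + d) + 2 = 30 + C + d)
-2029 - k(63, g(2, y(Z(2, -2), 4))) = -2029 - (30 + 63 + (⅔ - ⅓*2)) = -2029 - (30 + 63 + (⅔ - ⅔)) = -2029 - (30 + 63 + 0) = -2029 - 1*93 = -2029 - 93 = -2122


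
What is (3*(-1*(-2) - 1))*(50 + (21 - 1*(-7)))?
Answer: 234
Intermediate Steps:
(3*(-1*(-2) - 1))*(50 + (21 - 1*(-7))) = (3*(2 - 1))*(50 + (21 + 7)) = (3*1)*(50 + 28) = 3*78 = 234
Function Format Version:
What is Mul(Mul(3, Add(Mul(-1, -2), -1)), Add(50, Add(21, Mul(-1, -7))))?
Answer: 234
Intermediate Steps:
Mul(Mul(3, Add(Mul(-1, -2), -1)), Add(50, Add(21, Mul(-1, -7)))) = Mul(Mul(3, Add(2, -1)), Add(50, Add(21, 7))) = Mul(Mul(3, 1), Add(50, 28)) = Mul(3, 78) = 234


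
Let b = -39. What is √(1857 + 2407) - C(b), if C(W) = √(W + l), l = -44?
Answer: 2*√1066 - I*√83 ≈ 65.299 - 9.1104*I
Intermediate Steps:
C(W) = √(-44 + W) (C(W) = √(W - 44) = √(-44 + W))
√(1857 + 2407) - C(b) = √(1857 + 2407) - √(-44 - 39) = √4264 - √(-83) = 2*√1066 - I*√83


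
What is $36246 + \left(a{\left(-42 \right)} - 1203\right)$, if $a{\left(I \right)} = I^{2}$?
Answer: $36807$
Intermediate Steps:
$36246 + \left(a{\left(-42 \right)} - 1203\right) = 36246 + \left(\left(-42\right)^{2} - 1203\right) = 36246 + \left(1764 - 1203\right) = 36246 + 561 = 36807$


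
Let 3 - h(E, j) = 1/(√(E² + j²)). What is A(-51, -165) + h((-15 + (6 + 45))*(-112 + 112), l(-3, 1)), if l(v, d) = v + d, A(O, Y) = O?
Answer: -97/2 ≈ -48.500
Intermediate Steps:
l(v, d) = d + v
h(E, j) = 3 - 1/√(E² + j²) (h(E, j) = 3 - 1/(√(E² + j²)) = 3 - 1/√(E² + j²))
A(-51, -165) + h((-15 + (6 + 45))*(-112 + 112), l(-3, 1)) = -51 + (3 - 1/√(((-15 + (6 + 45))*(-112 + 112))² + (1 - 3)²)) = -51 + (3 - 1/√(((-15 + 51)*0)² + (-2)²)) = -51 + (3 - 1/√((36*0)² + 4)) = -51 + (3 - 1/√(0² + 4)) = -51 + (3 - 1/√(0 + 4)) = -51 + (3 - 1/√4) = -51 + (3 - 1*½) = -51 + (3 - ½) = -51 + 5/2 = -97/2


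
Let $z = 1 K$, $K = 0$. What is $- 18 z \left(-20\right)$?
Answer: $0$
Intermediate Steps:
$z = 0$ ($z = 1 \cdot 0 = 0$)
$- 18 z \left(-20\right) = \left(-18\right) 0 \left(-20\right) = 0 \left(-20\right) = 0$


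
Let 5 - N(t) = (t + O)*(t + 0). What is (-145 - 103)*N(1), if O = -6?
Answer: -2480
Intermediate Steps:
N(t) = 5 - t*(-6 + t) (N(t) = 5 - (t - 6)*(t + 0) = 5 - (-6 + t)*t = 5 - t*(-6 + t))
(-145 - 103)*N(1) = (-145 - 103)*(5 - 1*1**2 + 6*1) = -248*(5 - 1*1 + 6) = -248*(5 - 1 + 6) = -248*10 = -2480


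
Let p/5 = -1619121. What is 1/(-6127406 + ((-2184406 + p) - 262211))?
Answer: -1/16669628 ≈ -5.9989e-8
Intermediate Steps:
p = -8095605 (p = 5*(-1619121) = -8095605)
1/(-6127406 + ((-2184406 + p) - 262211)) = 1/(-6127406 + ((-2184406 - 8095605) - 262211)) = 1/(-6127406 + (-10280011 - 262211)) = 1/(-6127406 - 10542222) = 1/(-16669628) = -1/16669628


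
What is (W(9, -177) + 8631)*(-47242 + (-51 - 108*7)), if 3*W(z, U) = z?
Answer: -414855066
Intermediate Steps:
W(z, U) = z/3
(W(9, -177) + 8631)*(-47242 + (-51 - 108*7)) = ((⅓)*9 + 8631)*(-47242 + (-51 - 108*7)) = (3 + 8631)*(-47242 + (-51 - 756)) = 8634*(-47242 - 807) = 8634*(-48049) = -414855066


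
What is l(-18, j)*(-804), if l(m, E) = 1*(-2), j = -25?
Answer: 1608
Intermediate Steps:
l(m, E) = -2
l(-18, j)*(-804) = -2*(-804) = 1608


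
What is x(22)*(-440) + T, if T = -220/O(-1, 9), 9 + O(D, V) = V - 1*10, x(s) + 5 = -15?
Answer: 8822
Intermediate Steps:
x(s) = -20 (x(s) = -5 - 15 = -20)
O(D, V) = -19 + V (O(D, V) = -9 + (V - 1*10) = -9 + (V - 10) = -9 + (-10 + V) = -19 + V)
T = 22 (T = -220/(-19 + 9) = -220/(-10) = -220*(-⅒) = 22)
x(22)*(-440) + T = -20*(-440) + 22 = 8800 + 22 = 8822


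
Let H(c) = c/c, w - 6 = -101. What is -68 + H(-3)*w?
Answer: -163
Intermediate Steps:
w = -95 (w = 6 - 101 = -95)
H(c) = 1
-68 + H(-3)*w = -68 + 1*(-95) = -68 - 95 = -163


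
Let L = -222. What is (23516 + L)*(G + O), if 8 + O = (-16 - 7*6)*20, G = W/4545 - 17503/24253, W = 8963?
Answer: -2995857114137744/110229885 ≈ -2.7178e+7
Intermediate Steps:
G = 137828504/110229885 (G = 8963/4545 - 17503/24253 = 137828504/110229885 ≈ 1.2504)
O = -1168 (O = -8 + (-16 - 7*6)*20 = -8 + (-16 - 42)*20 = -8 - 58*20 = -8 - 1160 = -1168)
(23516 + L)*(G + O) = (23516 - 222)*(137828504/110229885 - 1168) = 23294*(-128610677176/110229885) = -2995857114137744/110229885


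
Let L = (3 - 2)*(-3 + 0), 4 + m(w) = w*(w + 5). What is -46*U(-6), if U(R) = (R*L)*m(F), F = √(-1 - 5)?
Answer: 8280 - 4140*I*√6 ≈ 8280.0 - 10141.0*I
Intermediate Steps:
F = I*√6 (F = √(-6) = I*√6 ≈ 2.4495*I)
m(w) = -4 + w*(5 + w) (m(w) = -4 + w*(w + 5) = -4 + w*(5 + w))
L = -3 (L = 1*(-3) = -3)
U(R) = -3*R*(-10 + 5*I*√6) (U(R) = (R*(-3))*(-4 + (I*√6)² + 5*(I*√6)) = (-3*R)*(-4 - 6 + 5*I*√6) = (-3*R)*(-10 + 5*I*√6) = -3*R*(-10 + 5*I*√6))
-46*U(-6) = -690*(-6)*(2 - I*√6) = -46*(-180 + 90*I*√6) = 8280 - 4140*I*√6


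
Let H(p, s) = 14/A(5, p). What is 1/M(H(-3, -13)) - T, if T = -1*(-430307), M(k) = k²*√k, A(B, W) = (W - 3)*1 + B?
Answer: -430307 - I*√14/2744 ≈ -4.3031e+5 - 0.0013636*I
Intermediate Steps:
A(B, W) = -3 + B + W (A(B, W) = (-3 + W)*1 + B = (-3 + W) + B = -3 + B + W)
H(p, s) = 14/(2 + p) (H(p, s) = 14/(-3 + 5 + p) = 14/(2 + p))
M(k) = k^(5/2)
T = 430307
1/M(H(-3, -13)) - T = 1/((14/(2 - 3))^(5/2)) - 1*430307 = 1/((14/(-1))^(5/2)) - 430307 = 1/((14*(-1))^(5/2)) - 430307 = 1/((-14)^(5/2)) - 430307 = 1/(196*I*√14) - 430307 = -I*√14/2744 - 430307 = -430307 - I*√14/2744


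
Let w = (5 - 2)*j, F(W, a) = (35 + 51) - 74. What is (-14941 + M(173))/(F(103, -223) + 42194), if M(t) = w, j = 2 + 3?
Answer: -7463/21103 ≈ -0.35365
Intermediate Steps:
j = 5
F(W, a) = 12 (F(W, a) = 86 - 74 = 12)
w = 15 (w = (5 - 2)*5 = 3*5 = 15)
M(t) = 15
(-14941 + M(173))/(F(103, -223) + 42194) = (-14941 + 15)/(12 + 42194) = -14926/42206 = -14926*1/42206 = -7463/21103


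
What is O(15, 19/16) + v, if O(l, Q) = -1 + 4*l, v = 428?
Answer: 487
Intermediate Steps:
O(15, 19/16) + v = (-1 + 4*15) + 428 = (-1 + 60) + 428 = 59 + 428 = 487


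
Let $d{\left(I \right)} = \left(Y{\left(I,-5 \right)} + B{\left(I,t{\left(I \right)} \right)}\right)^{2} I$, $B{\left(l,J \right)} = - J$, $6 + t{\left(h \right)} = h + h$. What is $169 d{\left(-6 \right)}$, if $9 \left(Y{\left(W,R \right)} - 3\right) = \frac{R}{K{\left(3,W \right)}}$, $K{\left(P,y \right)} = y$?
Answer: $- \frac{219247249}{486} \approx -4.5113 \cdot 10^{5}$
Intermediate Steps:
$t{\left(h \right)} = -6 + 2 h$ ($t{\left(h \right)} = -6 + \left(h + h\right) = -6 + 2 h$)
$Y{\left(W,R \right)} = 3 + \frac{R}{9 W}$ ($Y{\left(W,R \right)} = 3 + \frac{R \frac{1}{W}}{9} = 3 + \frac{R}{9 W}$)
$d{\left(I \right)} = I \left(9 - 2 I - \frac{5}{9 I}\right)^{2}$ ($d{\left(I \right)} = \left(\left(3 + \frac{1}{9} \left(-5\right) \frac{1}{I}\right) - \left(-6 + 2 I\right)\right)^{2} I = \left(\left(3 - \frac{5}{9 I}\right) - \left(-6 + 2 I\right)\right)^{2} I = \left(9 - 2 I - \frac{5}{9 I}\right)^{2} I = I \left(9 - 2 I - \frac{5}{9 I}\right)^{2}$)
$169 d{\left(-6 \right)} = 169 \frac{\left(5 + 9 \left(-6\right) \left(-9 + 2 \left(-6\right)\right)\right)^{2}}{81 \left(-6\right)} = 169 \cdot \frac{1}{81} \left(- \frac{1}{6}\right) \left(5 + 9 \left(-6\right) \left(-9 - 12\right)\right)^{2} = 169 \cdot \frac{1}{81} \left(- \frac{1}{6}\right) \left(5 + 9 \left(-6\right) \left(-21\right)\right)^{2} = 169 \cdot \frac{1}{81} \left(- \frac{1}{6}\right) \left(5 + 1134\right)^{2} = 169 \cdot \frac{1}{81} \left(- \frac{1}{6}\right) 1139^{2} = 169 \cdot \frac{1}{81} \left(- \frac{1}{6}\right) 1297321 = 169 \left(- \frac{1297321}{486}\right) = - \frac{219247249}{486}$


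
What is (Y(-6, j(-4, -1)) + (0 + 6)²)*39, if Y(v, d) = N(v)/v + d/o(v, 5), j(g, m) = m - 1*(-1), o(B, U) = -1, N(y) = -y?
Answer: 1365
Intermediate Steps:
j(g, m) = 1 + m (j(g, m) = m + 1 = 1 + m)
Y(v, d) = -1 - d (Y(v, d) = (-v)/v + d/(-1) = -1 + d*(-1) = -1 - d)
(Y(-6, j(-4, -1)) + (0 + 6)²)*39 = ((-1 - (1 - 1)) + (0 + 6)²)*39 = ((-1 - 1*0) + 6²)*39 = ((-1 + 0) + 36)*39 = (-1 + 36)*39 = 35*39 = 1365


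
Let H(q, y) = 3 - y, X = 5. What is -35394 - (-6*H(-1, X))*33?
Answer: -35790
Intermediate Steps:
-35394 - (-6*H(-1, X))*33 = -35394 - (-6*(3 - 1*5))*33 = -35394 - (-6*(3 - 5))*33 = -35394 - (-6*(-2))*33 = -35394 - 12*33 = -35394 - 1*396 = -35394 - 396 = -35790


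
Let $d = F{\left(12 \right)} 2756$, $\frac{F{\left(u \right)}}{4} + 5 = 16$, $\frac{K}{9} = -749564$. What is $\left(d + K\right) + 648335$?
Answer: $-5976477$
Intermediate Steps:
$K = -6746076$ ($K = 9 \left(-749564\right) = -6746076$)
$F{\left(u \right)} = 44$ ($F{\left(u \right)} = -20 + 4 \cdot 16 = -20 + 64 = 44$)
$d = 121264$ ($d = 44 \cdot 2756 = 121264$)
$\left(d + K\right) + 648335 = \left(121264 - 6746076\right) + 648335 = -6624812 + 648335 = -5976477$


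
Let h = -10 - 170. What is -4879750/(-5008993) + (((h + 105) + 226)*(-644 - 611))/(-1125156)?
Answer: 6439709209465/5635898527908 ≈ 1.1426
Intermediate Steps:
h = -180
-4879750/(-5008993) + (((h + 105) + 226)*(-644 - 611))/(-1125156) = -4879750/(-5008993) + (((-180 + 105) + 226)*(-644 - 611))/(-1125156) = -4879750*(-1/5008993) + ((-75 + 226)*(-1255))*(-1/1125156) = 4879750/5008993 + (151*(-1255))*(-1/1125156) = 4879750/5008993 - 189505*(-1/1125156) = 4879750/5008993 + 189505/1125156 = 6439709209465/5635898527908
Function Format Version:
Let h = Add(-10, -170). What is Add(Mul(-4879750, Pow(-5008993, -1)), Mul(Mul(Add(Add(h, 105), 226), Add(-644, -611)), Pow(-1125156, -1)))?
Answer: Rational(6439709209465, 5635898527908) ≈ 1.1426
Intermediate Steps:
h = -180
Add(Mul(-4879750, Pow(-5008993, -1)), Mul(Mul(Add(Add(h, 105), 226), Add(-644, -611)), Pow(-1125156, -1))) = Add(Mul(-4879750, Pow(-5008993, -1)), Mul(Mul(Add(Add(-180, 105), 226), Add(-644, -611)), Pow(-1125156, -1))) = Add(Mul(-4879750, Rational(-1, 5008993)), Mul(Mul(Add(-75, 226), -1255), Rational(-1, 1125156))) = Add(Rational(4879750, 5008993), Mul(Mul(151, -1255), Rational(-1, 1125156))) = Add(Rational(4879750, 5008993), Mul(-189505, Rational(-1, 1125156))) = Add(Rational(4879750, 5008993), Rational(189505, 1125156)) = Rational(6439709209465, 5635898527908)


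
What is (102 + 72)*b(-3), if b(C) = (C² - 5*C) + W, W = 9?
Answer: 5742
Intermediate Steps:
b(C) = 9 + C² - 5*C (b(C) = (C² - 5*C) + 9 = 9 + C² - 5*C)
(102 + 72)*b(-3) = (102 + 72)*(9 + (-3)² - 5*(-3)) = 174*(9 + 9 + 15) = 174*33 = 5742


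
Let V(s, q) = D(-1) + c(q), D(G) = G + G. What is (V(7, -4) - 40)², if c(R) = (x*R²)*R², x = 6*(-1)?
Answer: 2490084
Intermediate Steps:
D(G) = 2*G
x = -6
c(R) = -6*R⁴ (c(R) = (-6*R²)*R² = -6*R⁴)
V(s, q) = -2 - 6*q⁴ (V(s, q) = 2*(-1) - 6*q⁴ = -2 - 6*q⁴)
(V(7, -4) - 40)² = ((-2 - 6*(-4)⁴) - 40)² = ((-2 - 6*256) - 40)² = ((-2 - 1536) - 40)² = (-1538 - 40)² = (-1578)² = 2490084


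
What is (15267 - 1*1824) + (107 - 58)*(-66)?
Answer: 10209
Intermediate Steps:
(15267 - 1*1824) + (107 - 58)*(-66) = (15267 - 1824) + 49*(-66) = 13443 - 3234 = 10209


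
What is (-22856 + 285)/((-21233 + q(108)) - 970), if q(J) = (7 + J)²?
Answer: 22571/8978 ≈ 2.5140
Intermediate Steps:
(-22856 + 285)/((-21233 + q(108)) - 970) = (-22856 + 285)/((-21233 + (7 + 108)²) - 970) = -22571/((-21233 + 115²) - 970) = -22571/((-21233 + 13225) - 970) = -22571/(-8008 - 970) = -22571/(-8978) = -22571*(-1/8978) = 22571/8978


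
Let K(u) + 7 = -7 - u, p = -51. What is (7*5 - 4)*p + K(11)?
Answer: -1606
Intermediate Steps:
K(u) = -14 - u (K(u) = -7 + (-7 - u) = -14 - u)
(7*5 - 4)*p + K(11) = (7*5 - 4)*(-51) + (-14 - 1*11) = (35 - 4)*(-51) + (-14 - 11) = 31*(-51) - 25 = -1581 - 25 = -1606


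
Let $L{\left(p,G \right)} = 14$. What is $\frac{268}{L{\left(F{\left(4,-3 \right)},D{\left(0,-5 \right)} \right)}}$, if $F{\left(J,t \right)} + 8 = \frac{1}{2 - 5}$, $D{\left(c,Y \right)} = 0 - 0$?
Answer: $\frac{134}{7} \approx 19.143$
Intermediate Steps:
$D{\left(c,Y \right)} = 0$ ($D{\left(c,Y \right)} = 0 + 0 = 0$)
$F{\left(J,t \right)} = - \frac{25}{3}$ ($F{\left(J,t \right)} = -8 + \frac{1}{2 - 5} = -8 + \frac{1}{-3} = -8 - \frac{1}{3} = - \frac{25}{3}$)
$\frac{268}{L{\left(F{\left(4,-3 \right)},D{\left(0,-5 \right)} \right)}} = \frac{268}{14} = 268 \cdot \frac{1}{14} = \frac{134}{7}$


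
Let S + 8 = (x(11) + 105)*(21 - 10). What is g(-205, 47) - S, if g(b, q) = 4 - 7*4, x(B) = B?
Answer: -1292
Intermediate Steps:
g(b, q) = -24 (g(b, q) = 4 - 28 = -24)
S = 1268 (S = -8 + (11 + 105)*(21 - 10) = -8 + 116*11 = -8 + 1276 = 1268)
g(-205, 47) - S = -24 - 1*1268 = -24 - 1268 = -1292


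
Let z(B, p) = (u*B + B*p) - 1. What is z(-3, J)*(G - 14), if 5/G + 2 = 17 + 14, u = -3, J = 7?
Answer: 5213/29 ≈ 179.76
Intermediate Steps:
z(B, p) = -1 - 3*B + B*p (z(B, p) = (-3*B + B*p) - 1 = -1 - 3*B + B*p)
G = 5/29 (G = 5/(-2 + (17 + 14)) = 5/(-2 + 31) = 5/29 ≈ 0.17241)
z(-3, J)*(G - 14) = (-1 - 3*(-3) - 3*7)*(5/29 - 14) = (-1 + 9 - 21)*(-401/29) = -13*(-401/29) = 5213/29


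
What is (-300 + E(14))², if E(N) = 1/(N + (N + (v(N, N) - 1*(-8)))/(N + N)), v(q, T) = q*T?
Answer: 8369688196/93025 ≈ 89973.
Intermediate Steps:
v(q, T) = T*q
E(N) = 1/(N + (8 + N + N²)/(2*N)) (E(N) = 1/(N + (N + (N*N - 1*(-8)))/(N + N)) = 1/(N + (N + (N² + 8))/((2*N))) = 1/(N + (N + (8 + N²))*(1/(2*N))) = 1/(N + (8 + N + N²)*(1/(2*N))) = 1/(N + (8 + N + N²)/(2*N)))
(-300 + E(14))² = (-300 + 2*14/(8 + 14 + 3*14²))² = (-300 + 2*14/(8 + 14 + 3*196))² = (-300 + 2*14/(8 + 14 + 588))² = (-300 + 2*14/610)² = (-300 + 2*14*(1/610))² = (-300 + 14/305)² = (-91486/305)² = 8369688196/93025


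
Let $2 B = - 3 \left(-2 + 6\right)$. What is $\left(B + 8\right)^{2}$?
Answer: $4$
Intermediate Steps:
$B = -6$ ($B = \frac{\left(-3\right) \left(-2 + 6\right)}{2} = \frac{\left(-3\right) 4}{2} = \frac{1}{2} \left(-12\right) = -6$)
$\left(B + 8\right)^{2} = \left(-6 + 8\right)^{2} = 2^{2} = 4$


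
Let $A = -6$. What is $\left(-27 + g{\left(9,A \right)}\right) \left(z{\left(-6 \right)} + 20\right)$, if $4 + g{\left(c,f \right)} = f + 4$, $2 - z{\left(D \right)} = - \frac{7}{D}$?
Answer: $- \frac{1375}{2} \approx -687.5$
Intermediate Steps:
$z{\left(D \right)} = 2 + \frac{7}{D}$ ($z{\left(D \right)} = 2 - - \frac{7}{D} = 2 + \frac{7}{D}$)
$g{\left(c,f \right)} = f$ ($g{\left(c,f \right)} = -4 + \left(f + 4\right) = -4 + \left(4 + f\right) = f$)
$\left(-27 + g{\left(9,A \right)}\right) \left(z{\left(-6 \right)} + 20\right) = \left(-27 - 6\right) \left(\left(2 + \frac{7}{-6}\right) + 20\right) = - 33 \left(\left(2 + 7 \left(- \frac{1}{6}\right)\right) + 20\right) = - 33 \left(\left(2 - \frac{7}{6}\right) + 20\right) = - 33 \left(\frac{5}{6} + 20\right) = \left(-33\right) \frac{125}{6} = - \frac{1375}{2}$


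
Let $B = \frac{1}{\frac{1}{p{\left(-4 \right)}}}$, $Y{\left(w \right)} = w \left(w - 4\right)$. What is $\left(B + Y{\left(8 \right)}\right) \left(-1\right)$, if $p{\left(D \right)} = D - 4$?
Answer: $-24$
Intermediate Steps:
$p{\left(D \right)} = -4 + D$
$Y{\left(w \right)} = w \left(-4 + w\right)$
$B = -8$ ($B = \frac{1}{\frac{1}{-4 - 4}} = \frac{1}{\frac{1}{-8}} = \frac{1}{- \frac{1}{8}} = -8$)
$\left(B + Y{\left(8 \right)}\right) \left(-1\right) = \left(-8 + 8 \left(-4 + 8\right)\right) \left(-1\right) = \left(-8 + 8 \cdot 4\right) \left(-1\right) = \left(-8 + 32\right) \left(-1\right) = 24 \left(-1\right) = -24$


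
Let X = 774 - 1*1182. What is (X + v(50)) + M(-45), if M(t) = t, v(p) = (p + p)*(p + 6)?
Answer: 5147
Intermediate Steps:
v(p) = 2*p*(6 + p) (v(p) = (2*p)*(6 + p) = 2*p*(6 + p))
X = -408 (X = 774 - 1182 = -408)
(X + v(50)) + M(-45) = (-408 + 2*50*(6 + 50)) - 45 = (-408 + 2*50*56) - 45 = (-408 + 5600) - 45 = 5192 - 45 = 5147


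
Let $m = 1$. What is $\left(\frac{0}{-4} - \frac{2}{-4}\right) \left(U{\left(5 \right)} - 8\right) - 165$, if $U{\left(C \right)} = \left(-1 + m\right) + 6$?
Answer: $-166$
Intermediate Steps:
$U{\left(C \right)} = 6$ ($U{\left(C \right)} = \left(-1 + 1\right) + 6 = 0 + 6 = 6$)
$\left(\frac{0}{-4} - \frac{2}{-4}\right) \left(U{\left(5 \right)} - 8\right) - 165 = \left(\frac{0}{-4} - \frac{2}{-4}\right) \left(6 - 8\right) - 165 = \left(0 \left(- \frac{1}{4}\right) - - \frac{1}{2}\right) \left(-2\right) - 165 = \left(0 + \frac{1}{2}\right) \left(-2\right) - 165 = \frac{1}{2} \left(-2\right) - 165 = -1 - 165 = -166$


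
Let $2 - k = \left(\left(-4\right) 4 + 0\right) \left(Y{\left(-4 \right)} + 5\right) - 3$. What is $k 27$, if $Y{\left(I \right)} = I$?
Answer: $567$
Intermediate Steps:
$k = 21$ ($k = 2 - \left(\left(\left(-4\right) 4 + 0\right) \left(-4 + 5\right) - 3\right) = 2 - \left(\left(-16 + 0\right) 1 - 3\right) = 2 - \left(\left(-16\right) 1 - 3\right) = 2 - \left(-16 - 3\right) = 2 - -19 = 2 + 19 = 21$)
$k 27 = 21 \cdot 27 = 567$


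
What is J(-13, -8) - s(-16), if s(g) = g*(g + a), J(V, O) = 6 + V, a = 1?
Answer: -247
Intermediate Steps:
s(g) = g*(1 + g) (s(g) = g*(g + 1) = g*(1 + g))
J(-13, -8) - s(-16) = (6 - 13) - (-16)*(1 - 16) = -7 - (-16)*(-15) = -7 - 1*240 = -7 - 240 = -247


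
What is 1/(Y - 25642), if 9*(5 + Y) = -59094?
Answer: -1/32213 ≈ -3.1043e-5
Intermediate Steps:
Y = -6571 (Y = -5 + (1/9)*(-59094) = -5 - 6566 = -6571)
1/(Y - 25642) = 1/(-6571 - 25642) = 1/(-32213) = -1/32213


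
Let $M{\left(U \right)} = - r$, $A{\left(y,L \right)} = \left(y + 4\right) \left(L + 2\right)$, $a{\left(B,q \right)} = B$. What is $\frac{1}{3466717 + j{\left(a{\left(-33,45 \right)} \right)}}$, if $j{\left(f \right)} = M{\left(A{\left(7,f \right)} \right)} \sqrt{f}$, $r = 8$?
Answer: $\frac{3466717}{12018126760201} + \frac{8 i \sqrt{33}}{12018126760201} \approx 2.8846 \cdot 10^{-7} + 3.8239 \cdot 10^{-12} i$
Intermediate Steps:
$A{\left(y,L \right)} = \left(2 + L\right) \left(4 + y\right)$ ($A{\left(y,L \right)} = \left(4 + y\right) \left(2 + L\right) = \left(2 + L\right) \left(4 + y\right)$)
$M{\left(U \right)} = -8$ ($M{\left(U \right)} = \left(-1\right) 8 = -8$)
$j{\left(f \right)} = - 8 \sqrt{f}$
$\frac{1}{3466717 + j{\left(a{\left(-33,45 \right)} \right)}} = \frac{1}{3466717 - 8 \sqrt{-33}} = \frac{1}{3466717 - 8 i \sqrt{33}}$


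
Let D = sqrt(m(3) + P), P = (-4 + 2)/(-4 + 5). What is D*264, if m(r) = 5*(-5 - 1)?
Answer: 1056*I*sqrt(2) ≈ 1493.4*I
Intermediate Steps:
m(r) = -30 (m(r) = 5*(-6) = -30)
P = -2 (P = -2/1 = -2*1 = -2)
D = 4*I*sqrt(2) (D = sqrt(-30 - 2) = sqrt(-32) = 4*I*sqrt(2) ≈ 5.6569*I)
D*264 = (4*I*sqrt(2))*264 = 1056*I*sqrt(2)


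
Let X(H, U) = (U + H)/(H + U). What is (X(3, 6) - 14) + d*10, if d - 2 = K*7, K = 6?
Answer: 427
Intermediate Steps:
d = 44 (d = 2 + 6*7 = 2 + 42 = 44)
X(H, U) = 1 (X(H, U) = (H + U)/(H + U) = 1)
(X(3, 6) - 14) + d*10 = (1 - 14) + 44*10 = -13 + 440 = 427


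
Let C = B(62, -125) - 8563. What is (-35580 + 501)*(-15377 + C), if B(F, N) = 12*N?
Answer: 892409760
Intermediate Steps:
C = -10063 (C = 12*(-125) - 8563 = -1500 - 8563 = -10063)
(-35580 + 501)*(-15377 + C) = (-35580 + 501)*(-15377 - 10063) = -35079*(-25440) = 892409760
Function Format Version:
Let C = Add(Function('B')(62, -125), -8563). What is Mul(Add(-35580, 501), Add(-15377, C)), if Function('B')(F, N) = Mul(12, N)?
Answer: 892409760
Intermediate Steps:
C = -10063 (C = Add(Mul(12, -125), -8563) = Add(-1500, -8563) = -10063)
Mul(Add(-35580, 501), Add(-15377, C)) = Mul(Add(-35580, 501), Add(-15377, -10063)) = Mul(-35079, -25440) = 892409760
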